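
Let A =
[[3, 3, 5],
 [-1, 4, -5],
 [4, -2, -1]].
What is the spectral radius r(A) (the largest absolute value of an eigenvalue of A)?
r(A) ≈ 5.8652

The eigenvalues of A are the roots of its characteristic polynomial. With M = A (coefficients from the trace, the sum of principal 2x2 minors, and det A):
  p(λ) = det(λ I - M) = λ^3 - 6λ^2 - 22λ + 175.
No integer candidate from the rational root theorem (±divisors of 175) is a root, so the roots are irrational. The cubic discriminant is Δ = -199859 < 0, so there is one real root and a complex-conjugate pair. p(-6) = -125 and p(-5) = 10 have opposite signs, so a root lies in (-6, -5); Newton's method refines it to λ ≈ -5.0871. Dividing out (λ - (-5.0871)) leaves approximately λ^2 - 11.0871λ + 34.4009. For λ^2 - 11.0871λ + 34.4009 the discriminant is -14.6801. It is negative, so the remaining roots are the complex-conjugate pair λ ≈ 5.5435 ± 1.9157i. Their product equals the constant term, so |λ|^2 ≈ 34.4009 and |λ| ≈ 5.8652.
Thus the eigenvalues (to 4 decimals) are -5.0871 (modulus 5.0871); 5.5435 ± 1.9157i (modulus 5.8652). The spectral radius is the largest modulus: r(A) ≈ 5.8652. (Cross-check: r(A) ≤ ||A||_2 ≈ 7.7029; equality holds whenever A is normal, though it can also hold for some non-normal A.)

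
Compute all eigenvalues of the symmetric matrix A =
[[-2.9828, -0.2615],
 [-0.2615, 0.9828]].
sigma(A) ≈ {-3, 1}

A is real symmetric, so its spectrum consists of real eigenvalues. Expanding the characteristic polynomial of the displayed matrix gives
  det(λ I - A) = p(λ) = λ^2 + (2)λ + (-3).
Solving p(λ) = 0 yields eigenvalues ≈ -3, 1. (A is shown rounded to 4 decimals, so these recover the underlying integer eigenvalues to within that precision.)
Verification: the trace of A = -2 equals the sum of eigenvalues -2, and det(A) ≈ -2.9999 matches the eigenvalue product -3.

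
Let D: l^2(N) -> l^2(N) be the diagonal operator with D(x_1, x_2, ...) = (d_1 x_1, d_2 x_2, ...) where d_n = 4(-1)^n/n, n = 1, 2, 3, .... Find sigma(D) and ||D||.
sigma(D) = {4(-1)^n/n : n ≥ 1} ∪ {0}; ||D|| = 4

A bounded diagonal operator on l^2 with diagonal entries d_n has spectrum equal to the closure of {d_n : n ≥ 1}: every d_n is an eigenvalue (with eigenvector e_n), so {d_n} ⊂ sigma(D); the spectrum is closed, so its closure is too; and for lambda not in the closure, (D - lambda I) has bounded inverse (the diagonal entries 1/(d_n - lambda) are bounded). For our sequence d_n = 4(-1)^n/n, n = 1, 2, 3, ...:
  - {d_n} = {4(-1)^n/n : n ≥ 1}; the only limit point is 0
  - closure = {4(-1)^n/n : n ≥ 1} ∪ {0}
For the norm: a diagonal operator has ||D|| = sup_n |d_n|. Here |d_n| = 4/n is decreasing, so sup_n |d_n| = |d_1| = 4. So ||D|| = 4.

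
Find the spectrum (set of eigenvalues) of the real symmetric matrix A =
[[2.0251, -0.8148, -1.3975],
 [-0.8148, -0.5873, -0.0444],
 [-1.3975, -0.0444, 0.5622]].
sigma(A) ≈ {-1, 0, 3}

A is real symmetric, so its spectrum consists of real eigenvalues. Expanding the characteristic polynomial of the displayed matrix gives
  det(λ I - A) = p(λ) = λ^3 + (-2)λ^2 + (-3)λ + (0).
Solving p(λ) = 0 yields eigenvalues ≈ -1, 0, 3. (A is shown rounded to 4 decimals, so these recover the underlying integer eigenvalues to within that precision.)
Verification: the trace of A = 2 equals the sum of eigenvalues 2, and det(A) ≈ 0.0000 matches the eigenvalue product 0.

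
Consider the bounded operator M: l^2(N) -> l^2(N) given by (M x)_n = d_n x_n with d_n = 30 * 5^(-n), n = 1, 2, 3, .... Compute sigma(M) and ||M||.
sigma(M) = {30 * 5^(-n) : n ≥ 1} ∪ {0}; ||M|| = 6

A bounded diagonal operator on l^2 with diagonal entries d_n has spectrum equal to the closure of {d_n : n ≥ 1}: every d_n is an eigenvalue (with eigenvector e_n), so {d_n} ⊂ sigma(M); the spectrum is closed, so its closure is too; and for lambda not in the closure, (M - lambda I) has bounded inverse (the diagonal entries 1/(d_n - lambda) are bounded). For our sequence d_n = 30 * 5^(-n), n = 1, 2, 3, ...:
  - {d_n} = {30 * 5^(-n) : n ≥ 1}; the only limit point is 0
  - closure = {30 * 5^(-n) : n ≥ 1} ∪ {0}
For the norm: a diagonal operator has ||M|| = sup_n |d_n|. Here d_n = 30 * 5^(-n) is positive and decreasing, so sup_n |d_n| = d_1 = 30/5 = 6. So ||M|| = 6.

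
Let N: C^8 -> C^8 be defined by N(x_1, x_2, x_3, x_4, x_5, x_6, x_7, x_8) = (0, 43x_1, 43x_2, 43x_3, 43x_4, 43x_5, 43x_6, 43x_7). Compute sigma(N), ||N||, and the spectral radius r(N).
sigma(N) = {0}; ||N|| = 43; r(N) = 0. (N is nilpotent with N^8 = 0.)

On C^8, N is a strictly lower-triangular matrix with 43 on the subdiagonal and zeros elsewhere, so its characteristic polynomial is lambda^8 and every eigenvalue is 0: sigma(N) = {0}. For the operator norm, N e_i = 43e_{i+1} for i = 1, ..., 7 and N e_8 = 0, so the singular values of N are 43 (with multiplicity 7) and 0; hence ||N|| = 43. The spectral radius r(N) = max|lambda| = 0. Note ||N|| > r(N) — characteristic of non-normal nilpotent operators. Indeed N^8 = 0.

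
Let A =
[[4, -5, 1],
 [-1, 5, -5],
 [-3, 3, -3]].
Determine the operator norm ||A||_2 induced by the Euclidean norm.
||A||_2 ≈ 10.2944 (= sqrt(largest eigenvalue of A^T A))

||A||_2 = sigma_max(A) = sqrt(lambda_max(A^T A)). Form the symmetric matrix M = A^T A =
[[26, -34, 18],
 [-34, 59, -39],
 [18, -39, 35]].
Its characteristic polynomial (trace, sum of principal 2x2 minors, determinant of M give the coefficients) is
  p(λ) = det(λ I - M) = λ^3 - 120λ^2 + 1508λ - 2304.
No integer candidate from the rational root theorem (±divisors of 2304) is a root, so the roots are irrational. The cubic discriminant is Δ = 10465565440 > 0, so there are three distinct real roots. p(1) = -915 and p(2) = 240 have opposite signs, so a root lies in (1, 2); Newton's method refines it to λ ≈ 1.7748. p(12) = 240 and p(13) = -783 have opposite signs, so a root lies in (12, 13); Newton's method refines it to λ ≈ 12.2498. p(105) = -9339 and p(106) = 240 have opposite signs, so a root lies in (105, 106); Newton's method refines it to λ ≈ 105.9754. Check (Vieta): the three roots sum to 120, matching tr M = 120.
So the eigenvalues of A^T A are ≈ 1.7748, 12.2498, 105.9754 (all ≥ 0, as they must be for A^T A). The largest is λ_max ≈ 105.9754, hence ||A||_2 = sqrt(λ_max) ≈ 10.2944.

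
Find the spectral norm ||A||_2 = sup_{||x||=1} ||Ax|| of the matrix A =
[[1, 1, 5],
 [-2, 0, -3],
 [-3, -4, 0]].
||A||_2 ≈ 6.5604 (= sqrt(largest eigenvalue of A^T A))

||A||_2 = sigma_max(A) = sqrt(lambda_max(A^T A)). Form the symmetric matrix M = A^T A =
[[14, 13, 11],
 [13, 17, 5],
 [11, 5, 34]].
Its characteristic polynomial (trace, sum of principal 2x2 minors, determinant of M give the coefficients) is
  p(λ) = det(λ I - M) = λ^3 - 65λ^2 + 977λ - 1369.
No integer candidate from the rational root theorem (±divisors of 1369) is a root, so the roots are irrational. The cubic discriminant is Δ = 313027056 > 0, so there are three distinct real roots. p(1) = -456 and p(2) = 333 have opposite signs, so a root lies in (1, 2); Newton's method refines it to λ ≈ 1.5591. p(20) = 171 and p(21) = -256 have opposite signs, so a root lies in (20, 21); Newton's method refines it to λ ≈ 20.4025. p(43) = -36 and p(44) = 963 have opposite signs, so a root lies in (43, 44); Newton's method refines it to λ ≈ 43.0384. Check (Vieta): the three roots sum to 65, matching tr M = 65.
So the eigenvalues of A^T A are ≈ 1.5591, 20.4025, 43.0384 (all ≥ 0, as they must be for A^T A). The largest is λ_max ≈ 43.0384, hence ||A||_2 = sqrt(λ_max) ≈ 6.5604.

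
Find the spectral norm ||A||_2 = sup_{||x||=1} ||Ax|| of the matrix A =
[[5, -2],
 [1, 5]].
||A||_2 = sqrt((55 + sqrt(109))/2) ≈ 5.7202 (= sqrt(largest eigenvalue of A^T A))

||A||_2 = sigma_max(A) = sqrt(lambda_max(A^T A)). Form the symmetric matrix M = A^T A =
[[26, -5],
 [-5, 29]].
Its characteristic polynomial (trace, determinant of M give the coefficients) is
  p(λ) = det(λ I - M) = λ^2 - 55λ + 729.
For λ^2 - 55λ + 729 the discriminant is 109. It is nonnegative but not a perfect square, so the roots are real and irrational: λ = (55 ± sqrt(109))/2 ≈ 32.7202, 22.2798.
So the eigenvalues of A^T A are ≈ 22.2798, 32.7202 (all ≥ 0, as they must be for A^T A). The largest is λ_max = (55 + sqrt(109))/2 ≈ 32.7202, hence ||A||_2 = sqrt(λ_max) = sqrt((55 + sqrt(109))/2) ≈ 5.7202.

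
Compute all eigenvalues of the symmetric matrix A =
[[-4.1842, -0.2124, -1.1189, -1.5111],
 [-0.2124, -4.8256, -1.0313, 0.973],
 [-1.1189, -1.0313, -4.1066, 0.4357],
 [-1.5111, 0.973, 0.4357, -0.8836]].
sigma(A) ≈ {-6, -5, -3, 0}

A is real symmetric, so its spectrum consists of real eigenvalues. Expanding the characteristic polynomial of the displayed matrix gives
  det(λ I - A) = p(λ) = λ^4 + (14)λ^3 + (63)λ^2 + (90)λ + (0).
Solving p(λ) = 0 yields eigenvalues ≈ -6, -5, -3, 0. (A is shown rounded to 4 decimals, so these recover the underlying integer eigenvalues to within that precision.)
Verification: the trace of A = -14 equals the sum of eigenvalues -14, and det(A) ≈ 0.0009 matches the eigenvalue product 0.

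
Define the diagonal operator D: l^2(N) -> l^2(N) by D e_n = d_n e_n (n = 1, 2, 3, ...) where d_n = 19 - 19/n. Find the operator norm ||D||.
||D|| = 19

For a diagonal operator on l^2 with entries d_n, ||D|| = sup_n |d_n|. Here d_1 = 0, d_2 = 19/2, ..., and d_n = 19 - 19/n increases monotonically toward 19. All terms lie in [0, 19), so |d_n| = d_n and the supremum is the limit 19, which is not attained by any individual d_n. Hence ||D|| = 19.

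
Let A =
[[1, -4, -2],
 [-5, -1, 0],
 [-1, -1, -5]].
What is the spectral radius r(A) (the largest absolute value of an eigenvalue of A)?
r(A) ≈ 6.1824

The eigenvalues of A are the roots of its characteristic polynomial. With M = A (coefficients from the trace, the sum of principal 2x2 minors, and det A):
  p(λ) = det(λ I - M) = λ^3 + 5λ^2 - 23λ - 97.
No integer candidate from the rational root theorem (±divisors of 97) is a root, so the roots are irrational. The cubic discriminant is Δ = 57140 > 0, so there are three distinct real roots. p(-7) = -34 and p(-6) = 5 have opposite signs, so a root lies in (-7, -6); Newton's method refines it to λ ≈ -6.1824. p(-4) = 11 and p(-3) = -10 have opposite signs, so a root lies in (-4, -3); Newton's method refines it to λ ≈ -3.4137. p(4) = -45 and p(5) = 38 have opposite signs, so a root lies in (4, 5); Newton's method refines it to λ ≈ 4.5961. Check (Vieta): the three roots sum to -5, matching tr M = -5.
Thus the eigenvalues (to 4 decimals) are -6.1824 (modulus 6.1824); -3.4137 (modulus 3.4137); 4.5961 (modulus 4.5961). The spectral radius is the largest modulus: r(A) ≈ 6.1824. (Cross-check: r(A) ≤ ||A||_2 ≈ 6.2229; equality holds whenever A is normal, though it can also hold for some non-normal A.)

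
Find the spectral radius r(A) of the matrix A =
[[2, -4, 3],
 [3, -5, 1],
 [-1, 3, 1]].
r(A) ≈ 2.52

The eigenvalues of A are the roots of its characteristic polynomial. With M = A (coefficients from the trace, the sum of principal 2x2 minors, and det A):
  p(λ) = det(λ I - M) = λ^3 + 2λ^2 - λ - 12.
No integer candidate from the rational root theorem (±divisors of 12) is a root, so the roots are irrational. The cubic discriminant is Δ = -3064 < 0, so there is one real root and a complex-conjugate pair. p(1) = -10 and p(2) = 2 have opposite signs, so a root lies in (1, 2); Newton's method refines it to λ ≈ 1.8897. Dividing out (λ - (1.8897)) leaves approximately λ^2 + 3.8897λ + 6.3503. For λ^2 + 3.8897λ + 6.3503 the discriminant is -10.2714. It is negative, so the remaining roots are the complex-conjugate pair λ ≈ -1.9448 ± 1.6025i. Their product equals the constant term, so |λ|^2 ≈ 6.3503 and |λ| ≈ 2.52.
Thus the eigenvalues (to 4 decimals) are 1.8897 (modulus 1.8897); -1.9448 ± 1.6025i (modulus 2.52). The spectral radius is the largest modulus: r(A) ≈ 2.52. (Cross-check: r(A) ≤ ||A||_2 ≈ 8.2562; equality holds whenever A is normal, though it can also hold for some non-normal A.)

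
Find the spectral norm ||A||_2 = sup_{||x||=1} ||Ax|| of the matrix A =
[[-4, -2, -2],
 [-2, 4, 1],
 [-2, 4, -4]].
||A||_2 = sqrt((56 + sqrt(1536))/2) ≈ 6.899 (= sqrt(largest eigenvalue of A^T A))

||A||_2 = sigma_max(A) = sqrt(lambda_max(A^T A)). Form the symmetric matrix M = A^T A =
[[24, -8, 14],
 [-8, 36, -8],
 [14, -8, 21]].
Its characteristic polynomial (trace, sum of principal 2x2 minors, determinant of M give the coefficients) is
  p(λ) = det(λ I - M) = λ^3 - 81λ^2 + 1800λ - 10000.
By the rational root theorem any rational root is an integer divisor of 10000. Testing λ = 25: p(25) = 15625 - 50625 + 45000 - 10000 = 0, so λ = 25 is a root. Dividing out (λ - 25) leaves p(λ) = (λ - 25)(λ^2 - 56λ + 400). For λ^2 - 56λ + 400 the discriminant is 1536. It is nonnegative but not a perfect square, so the roots are real and irrational: λ = (56 ± sqrt(1536))/2 ≈ 47.5959, 8.4041.
So the eigenvalues of A^T A are ≈ 8.4041, 25, 47.5959 (all ≥ 0, as they must be for A^T A). The largest is λ_max = (56 + sqrt(1536))/2 ≈ 47.5959, hence ||A||_2 = sqrt(λ_max) = sqrt((56 + sqrt(1536))/2) ≈ 6.899.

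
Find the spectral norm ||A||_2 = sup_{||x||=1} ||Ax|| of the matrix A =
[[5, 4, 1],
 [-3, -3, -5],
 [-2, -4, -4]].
||A||_2 ≈ 10.3526 (= sqrt(largest eigenvalue of A^T A))

||A||_2 = sigma_max(A) = sqrt(lambda_max(A^T A)). Form the symmetric matrix M = A^T A =
[[38, 37, 28],
 [37, 41, 35],
 [28, 35, 42]].
Its characteristic polynomial (trace, sum of principal 2x2 minors, determinant of M give the coefficients) is
  p(λ) = det(λ I - M) = λ^3 - 121λ^2 + 1498λ - 1764.
No integer candidate from the rational root theorem (±divisors of 1764) is a root, so the roots are irrational. The cubic discriminant is Δ = 12579544404 > 0, so there are three distinct real roots. p(1) = -386 and p(2) = 756 have opposite signs, so a root lies in (1, 2); Newton's method refines it to λ ≈ 1.3159. p(12) = 516 and p(13) = -542 have opposite signs, so a root lies in (12, 13); Newton's method refines it to λ ≈ 12.5074. p(107) = -1764 and p(108) = 8388 have opposite signs, so a root lies in (107, 108); Newton's method refines it to λ ≈ 107.1766. Check (Vieta): the three roots sum to 121, matching tr M = 121.
So the eigenvalues of A^T A are ≈ 1.3159, 12.5074, 107.1766 (all ≥ 0, as they must be for A^T A). The largest is λ_max ≈ 107.1766, hence ||A||_2 = sqrt(λ_max) ≈ 10.3526.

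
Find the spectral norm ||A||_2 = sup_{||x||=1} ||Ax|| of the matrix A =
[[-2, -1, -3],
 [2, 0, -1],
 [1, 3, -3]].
||A||_2 ≈ 4.707 (= sqrt(largest eigenvalue of A^T A))

||A||_2 = sigma_max(A) = sqrt(lambda_max(A^T A)). Form the symmetric matrix M = A^T A =
[[9, 5, 1],
 [5, 10, -6],
 [1, -6, 19]].
Its characteristic polynomial (trace, sum of principal 2x2 minors, determinant of M give the coefficients) is
  p(λ) = det(λ I - M) = λ^3 - 38λ^2 + 389λ - 841.
No integer candidate from the rational root theorem (±divisors of 841) is a root, so the roots are irrational. The cubic discriminant is Δ = 3135969 > 0, so there are three distinct real roots. p(2) = -207 and p(3) = 11 have opposite signs, so a root lies in (2, 3); Newton's method refines it to λ ≈ 2.942. p(12) = 83 and p(13) = -9 have opposite signs, so a root lies in (12, 13); Newton's method refines it to λ ≈ 12.9023. p(22) = -27 and p(23) = 171 have opposite signs, so a root lies in (22, 23); Newton's method refines it to λ ≈ 22.1557. Check (Vieta): the three roots sum to 38, matching tr M = 38.
So the eigenvalues of A^T A are ≈ 2.942, 12.9023, 22.1557 (all ≥ 0, as they must be for A^T A). The largest is λ_max ≈ 22.1557, hence ||A||_2 = sqrt(λ_max) ≈ 4.707.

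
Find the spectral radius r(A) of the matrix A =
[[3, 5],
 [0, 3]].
r(A) = 3

The eigenvalues of A are the roots of its characteristic polynomial. With M = A (coefficients from the trace and determinant):
  p(λ) = det(λ I - M) = λ^2 - 6λ + 9.
For λ^2 - 6λ + 9 the discriminant is 0. It is a perfect square (0^2), so the roots are rational: λ = (6 ± 0)/2 = 3, 3.
Thus the eigenvalues (to 4 decimals) are 3 (modulus 3). The spectral radius is the largest modulus: r(A) = 3. (Cross-check: r(A) ≤ ||A||_2 ≈ 6.4051; equality holds whenever A is normal, though it can also hold for some non-normal A.)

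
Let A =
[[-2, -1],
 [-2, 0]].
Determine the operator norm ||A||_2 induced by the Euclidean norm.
||A||_2 = sqrt((9 + sqrt(65))/2) ≈ 2.9208 (= sqrt(largest eigenvalue of A^T A))

||A||_2 = sigma_max(A) = sqrt(lambda_max(A^T A)). Form the symmetric matrix M = A^T A =
[[8, 2],
 [2, 1]].
Its characteristic polynomial (trace, determinant of M give the coefficients) is
  p(λ) = det(λ I - M) = λ^2 - 9λ + 4.
For λ^2 - 9λ + 4 the discriminant is 65. It is nonnegative but not a perfect square, so the roots are real and irrational: λ = (9 ± sqrt(65))/2 ≈ 8.5311, 0.4689.
So the eigenvalues of A^T A are ≈ 0.4689, 8.5311 (all ≥ 0, as they must be for A^T A). The largest is λ_max = (9 + sqrt(65))/2 ≈ 8.5311, hence ||A||_2 = sqrt(λ_max) = sqrt((9 + sqrt(65))/2) ≈ 2.9208.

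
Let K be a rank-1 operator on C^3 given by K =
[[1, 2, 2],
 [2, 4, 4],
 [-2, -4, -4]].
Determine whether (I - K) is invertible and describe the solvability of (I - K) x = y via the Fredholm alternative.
(I - K) is singular (det(I - K) = 0, i.e. 1 ∈ sigma(K)). (I - K) x = y is solvable iff y ⊥ ker((I - K)^*) = span{(1, 2, 2)}, i.e. iff y_1 + 2y_2 + 2y_3 = 0. When solvable, the solutions are x = y + c·(1, 2, -2), c arbitrary (ker(I - K) = span{(1, 2, -2)}, dimension 1).

K has rank 1, so it is an outer product K = u v^T: every row of K is a multiple of one row vector. Reading off the entries, u = (1, 2, -2) and v = (1, 2, 2) (row i of K equals u_i·v^T). A rank-one matrix u v^T satisfies K u = u (v·u) and kills the (2)-dimensional subspace v^⊥, so its characteristic polynomial is lambda^2 (lambda - v·u) with v·u = tr K = 1. Hence the eigenvalues of I - K are 1 (multiplicity 2) and 1 - (1) = 0, so det(I - K) = 0. (Direct check: I - K =
[[0, -2, -2],
 [-2, -3, -4],
 [2, 4, 5]]
has determinant 0.) So 1 is an eigenvalue of K and (I - K) is not invertible. The finite-dimensional Fredholm alternative says: either (I - K) is invertible, or ker(I - K) ≠ {0} and then range(I - K) = ker((I - K)^*)^⊥, with dim ker(I - K) = dim ker((I - K)^*). We are in the second case, so we need both kernels. Kernel of I - K: (I - K) u = u - u (v·u) = u - u = 0, so ker(I - K) = span{u} = span{(1, 2, -2)} (it is exactly 1-dimensional because rank(I - K) = 2). Kernel of the adjoint: K is real, so (I - K)^* = I - K^T = I - v u^T, and (I - v u^T) v = v - v (u·v) = 0; hence ker((I - K)^*) = span{v} = span{(1, 2, 2)}. Therefore (I - K) x = y is solvable iff <y, v> = 0, i.e. iff y_1 + 2y_2 + 2y_3 = 0. When this holds, K y = u (v·y) = 0, so (I - K) y = y and x = y is a particular solution; the full solution set is the line x = y + c·u = y + c·(1, 2, -2), c ∈ C.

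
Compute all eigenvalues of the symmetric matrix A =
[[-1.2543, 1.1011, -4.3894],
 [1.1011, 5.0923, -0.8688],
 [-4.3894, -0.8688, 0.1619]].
sigma(A) ≈ {-5, 3, 6}

A is real symmetric, so its spectrum consists of real eigenvalues. Expanding the characteristic polynomial of the displayed matrix gives
  det(λ I - A) = p(λ) = λ^3 + (-4)λ^2 + (-27)λ + (89.998).
Solving p(λ) = 0 yields eigenvalues ≈ -5, 3, 6. (A is shown rounded to 4 decimals, so these recover the underlying integer eigenvalues to within that precision.)
Verification: the trace of A = 4 equals the sum of eigenvalues 4, and det(A) ≈ -89.9980 matches the eigenvalue product -90.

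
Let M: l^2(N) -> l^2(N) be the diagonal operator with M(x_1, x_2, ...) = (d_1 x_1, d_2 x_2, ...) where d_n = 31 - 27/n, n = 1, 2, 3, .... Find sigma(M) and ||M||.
sigma(M) = {31 - 27/n : n ≥ 1} ∪ {31}; ||M|| = 31

A bounded diagonal operator on l^2 with diagonal entries d_n has spectrum equal to the closure of {d_n : n ≥ 1}: every d_n is an eigenvalue (with eigenvector e_n), so {d_n} ⊂ sigma(M); the spectrum is closed, so its closure is too; and for lambda not in the closure, (M - lambda I) has bounded inverse (the diagonal entries 1/(d_n - lambda) are bounded). For our sequence d_n = 31 - 27/n, n = 1, 2, 3, ...:
  - {d_n} = {31 - 27/n : n ≥ 1}; the only limit point is 31
  - closure = {31 - 27/n : n ≥ 1} ∪ {31}
For the norm: a diagonal operator has ||M|| = sup_n |d_n|. Here d_n = 31 - 27/n increases monotonically from d_1 = 4 toward 31, with all terms in [4, 31); so sup_n |d_n| = 31 (the supremum is the limit, not attained). So ||M|| = 31.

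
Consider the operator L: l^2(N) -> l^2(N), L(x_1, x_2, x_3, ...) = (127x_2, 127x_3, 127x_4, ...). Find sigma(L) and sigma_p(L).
sigma(L) = closed disk {z in C : |z| ≤ 127}; sigma_p(L) = open disk {z in C : |z| < 127}

Note L = 127·V where V is the unit left shift (V x)_k = x_{k+1}; so sigma(L) = 127·sigma(V) and ||L|| = 127||V||. ||L x||^2 = 16129sum_{k≥2} |x_k|^2 ≤ 16129||x||^2, with equality on {x : x_1 = 0}, so ||L|| = 127. For any lambda with |lambda| < 127, set r = lambda/127 (|r| < 1); the vector x = (1, r, r^2, ...) is in l^2 and satisfies L x = 127(r, r^2, ...) = lambda x, so lambda is an eigenvalue. On the boundary |lambda| = 127 the geometric series diverges, so no l^2 eigenvector exists, but these lambda lie in the approximate point spectrum. Hence sigma(L) is the closed disk of radius 127 and sigma_p(L) is the open disk.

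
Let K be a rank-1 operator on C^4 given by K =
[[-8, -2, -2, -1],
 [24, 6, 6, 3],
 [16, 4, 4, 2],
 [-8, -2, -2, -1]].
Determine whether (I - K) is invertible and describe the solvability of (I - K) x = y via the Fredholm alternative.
(I - K) is singular (det(I - K) = 0, i.e. 1 ∈ sigma(K)). (I - K) x = y is solvable iff y ⊥ ker((I - K)^*) = span{(-8, -2, -2, -1)}, i.e. iff -8y_1 - 2y_2 - 2y_3 - y_4 = 0. When solvable, the solutions are x = y + c·(1, -3, -2, 1), c arbitrary (ker(I - K) = span{(1, -3, -2, 1)}, dimension 1).

K has rank 1, so it is an outer product K = u v^T: every row of K is a multiple of one row vector. Reading off the entries, u = (1, -3, -2, 1) and v = (-8, -2, -2, -1) (row i of K equals u_i·v^T). A rank-one matrix u v^T satisfies K u = u (v·u) and kills the (3)-dimensional subspace v^⊥, so its characteristic polynomial is lambda^3 (lambda - v·u) with v·u = tr K = 1. Hence the eigenvalues of I - K are 1 (multiplicity 3) and 1 - (1) = 0, so det(I - K) = 0. (Direct check: I - K =
[[9, 2, 2, 1],
 [-24, -5, -6, -3],
 [-16, -4, -3, -2],
 [8, 2, 2, 2]]
has determinant 0.) So 1 is an eigenvalue of K and (I - K) is not invertible. The finite-dimensional Fredholm alternative says: either (I - K) is invertible, or ker(I - K) ≠ {0} and then range(I - K) = ker((I - K)^*)^⊥, with dim ker(I - K) = dim ker((I - K)^*). We are in the second case, so we need both kernels. Kernel of I - K: (I - K) u = u - u (v·u) = u - u = 0, so ker(I - K) = span{u} = span{(1, -3, -2, 1)} (it is exactly 1-dimensional because rank(I - K) = 3). Kernel of the adjoint: K is real, so (I - K)^* = I - K^T = I - v u^T, and (I - v u^T) v = v - v (u·v) = 0; hence ker((I - K)^*) = span{v} = span{(-8, -2, -2, -1)}. Therefore (I - K) x = y is solvable iff <y, v> = 0, i.e. iff -8y_1 - 2y_2 - 2y_3 - y_4 = 0. When this holds, K y = u (v·y) = 0, so (I - K) y = y and x = y is a particular solution; the full solution set is the line x = y + c·u = y + c·(1, -3, -2, 1), c ∈ C.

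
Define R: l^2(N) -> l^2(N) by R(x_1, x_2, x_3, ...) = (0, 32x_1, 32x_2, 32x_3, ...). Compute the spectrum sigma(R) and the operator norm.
sigma(R) = closed disk {z in C : |z| ≤ 32}; ||R|| = 32

Note R = 32·U where U is the unit right shift (U x)_k = x_{k-1} (with x_0 := 0); so ||R|| = 32||U|| and sigma(R) = 32·sigma(U). ||R x||^2 = sum_{k≥1} |32x_k|^2 = 1024||x||^2, so ||R|| = 32 and sigma(R) ⊂ {|z| ≤ 32}. For any |lambda| < 32, the equation (R - lambda I) x = 0 forces x_1 = 0, then 32x_k = lambda x_{k+1} ⇒ x = 0, so R has no eigenvalues. But (R - lambda I) is not surjective for |lambda| < 32: solving (R - lambda I) x = e_1 would require x_n proportional to (lambda/32)^(-n), which is not in l^2. So every |lambda| < 32 lies in the residual spectrum. The boundary |lambda| = 32 is in the approximate point spectrum (the spectrum is closed). Hence sigma(R) is the closed disk of radius 32.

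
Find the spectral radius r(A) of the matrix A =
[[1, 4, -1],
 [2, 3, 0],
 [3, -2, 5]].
r(A) ≈ 4.7931

The eigenvalues of A are the roots of its characteristic polynomial. With M = A (coefficients from the trace, the sum of principal 2x2 minors, and det A):
  p(λ) = det(λ I - M) = λ^3 - 9λ^2 + 18λ + 12.
No integer candidate from the rational root theorem (±divisors of 12) is a root, so the roots are irrational. The cubic discriminant is Δ = -972 < 0, so there is one real root and a complex-conjugate pair. p(-1) = -16 and p(0) = 12 have opposite signs, so a root lies in (-1, 0); Newton's method refines it to λ ≈ -0.5223. Dividing out (λ - (-0.5223)) leaves approximately λ^2 - 9.5223λ + 22.9738. For λ^2 - 9.5223λ + 22.9738 the discriminant is -1.2205. It is negative, so the remaining roots are the complex-conjugate pair λ ≈ 4.7612 ± 0.5524i. Their product equals the constant term, so |λ|^2 ≈ 22.9738 and |λ| ≈ 4.7931.
Thus the eigenvalues (to 4 decimals) are -0.5223 (modulus 0.5223); 4.7612 ± 0.5524i (modulus 4.7931). The spectral radius is the largest modulus: r(A) ≈ 4.7931. (Cross-check: r(A) ≤ ||A||_2 ≈ 6.5809; equality holds whenever A is normal, though it can also hold for some non-normal A.)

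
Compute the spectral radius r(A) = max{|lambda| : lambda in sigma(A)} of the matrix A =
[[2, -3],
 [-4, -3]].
r(A) = (1 + sqrt(73))/2 ≈ 4.772

The eigenvalues of A are the roots of its characteristic polynomial. With M = A (coefficients from the trace and determinant):
  p(λ) = det(λ I - M) = λ^2 + λ - 18.
For λ^2 + λ - 18 the discriminant is 73. It is nonnegative but not a perfect square, so the roots are real and irrational: λ = (-1 ± sqrt(73))/2 ≈ 3.772, -4.772.
Thus the eigenvalues (to 4 decimals) are 3.772 (modulus 3.772); -4.772 (modulus 4.772). The spectral radius is the largest modulus: r(A) = (1 + sqrt(73))/2 ≈ 4.772. (Cross-check: r(A) ≤ ||A||_2 ≈ 5.0083; equality holds whenever A is normal, though it can also hold for some non-normal A.)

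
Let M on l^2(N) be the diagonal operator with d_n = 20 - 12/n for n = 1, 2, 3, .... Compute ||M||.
||M|| = 20

For a diagonal operator on l^2 with entries d_n, ||M|| = sup_n |d_n|. Here d_1 = 8, d_2 = 14, ..., and d_n = 20 - 12/n increases monotonically toward 20. All terms lie in [8, 20), so |d_n| = d_n and the supremum is the limit 20, which is not attained by any individual d_n. Hence ||M|| = 20.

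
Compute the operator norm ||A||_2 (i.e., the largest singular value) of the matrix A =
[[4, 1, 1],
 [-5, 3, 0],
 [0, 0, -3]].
||A||_2 ≈ 6.6978 (= sqrt(largest eigenvalue of A^T A))

||A||_2 = sigma_max(A) = sqrt(lambda_max(A^T A)). Form the symmetric matrix M = A^T A =
[[41, -11, 4],
 [-11, 10, 1],
 [4, 1, 10]].
Its characteristic polynomial (trace, sum of principal 2x2 minors, determinant of M give the coefficients) is
  p(λ) = det(λ I - M) = λ^3 - 61λ^2 + 782λ - 2601.
No integer candidate from the rational root theorem (±divisors of 2601) is a root, so the roots are irrational. The cubic discriminant is Δ = 51775217 > 0, so there are three distinct real roots. p(5) = -91 and p(6) = 111 have opposite signs, so a root lies in (5, 6); Newton's method refines it to λ ≈ 5.3976. p(10) = 119 and p(11) = -49 have opposite signs, so a root lies in (10, 11); Newton's method refines it to λ ≈ 10.7417. p(44) = -1105 and p(45) = 189 have opposite signs, so a root lies in (44, 45); Newton's method refines it to λ ≈ 44.8607. Check (Vieta): the three roots sum to 61, matching tr M = 61.
So the eigenvalues of A^T A are ≈ 5.3976, 10.7417, 44.8607 (all ≥ 0, as they must be for A^T A). The largest is λ_max ≈ 44.8607, hence ||A||_2 = sqrt(λ_max) ≈ 6.6978.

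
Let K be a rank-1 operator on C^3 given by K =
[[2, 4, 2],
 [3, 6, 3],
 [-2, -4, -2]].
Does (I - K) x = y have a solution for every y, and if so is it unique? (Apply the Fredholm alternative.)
(I - K) is invertible (det(I - K) = -5 ≠ 0), so for every y in C^3 the equation (I - K) x = y has a unique solution.

K has rank 1, so it is an outer product K = u v^T: every row of K is a multiple of one row vector. Reading off the entries, u = (2, 3, -2) and v = (1, 2, 1) (row i of K equals u_i·v^T). A rank-one matrix u v^T satisfies K u = u (v·u) and kills the (2)-dimensional subspace v^⊥, so its characteristic polynomial is lambda^2 (lambda - v·u) with v·u = tr K = 6. Hence the eigenvalues of I - K are 1 (multiplicity 2) and 1 - (6) = -5, so det(I - K) = -5. (Direct check: I - K =
[[-1, -4, -2],
 [-3, -5, -3],
 [2, 4, 3]]
has determinant -5.) The finite-dimensional Fredholm alternative says: either (I - K) is invertible, or ker(I - K) ≠ {0} and then range(I - K) = ker((I - K)^*)^⊥, with dim ker(I - K) = dim ker((I - K)^*). Since det(I - K) ≠ 0, 1 is not an eigenvalue of K and ker(I - K) = {0}, so we are in the first case: for every y there is a unique x = (I - K)^(-1) y. Explicitly, by the Sherman–Morrison formula, (I - u v^T)^(-1) = I + u v^T/(1 - v·u), i.e. (I - K)^(-1) = I + K/(-5).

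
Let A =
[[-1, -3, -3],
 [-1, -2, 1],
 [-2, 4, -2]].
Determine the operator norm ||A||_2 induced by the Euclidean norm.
||A||_2 ≈ 5.4408 (= sqrt(largest eigenvalue of A^T A))

||A||_2 = sigma_max(A) = sqrt(lambda_max(A^T A)). Form the symmetric matrix M = A^T A =
[[6, -3, 6],
 [-3, 29, -1],
 [6, -1, 14]].
Its characteristic polynomial (trace, sum of principal 2x2 minors, determinant of M give the coefficients) is
  p(λ) = det(λ I - M) = λ^3 - 49λ^2 + 618λ - 1296.
No integer candidate from the rational root theorem (±divisors of 1296) is a root, so the roots are irrational. The cubic discriminant is Δ = 24059844 > 0, so there are three distinct real roots. p(2) = -248 and p(3) = 144 have opposite signs, so a root lies in (2, 3); Newton's method refines it to λ ≈ 2.6075. p(16) = 144 and p(17) = -38 have opposite signs, so a root lies in (16, 17); Newton's method refines it to λ ≈ 16.7905. p(29) = -194 and p(30) = 144 have opposite signs, so a root lies in (29, 30); Newton's method refines it to λ ≈ 29.602. Check (Vieta): the three roots sum to 49, matching tr M = 49.
So the eigenvalues of A^T A are ≈ 2.6075, 16.7905, 29.602 (all ≥ 0, as they must be for A^T A). The largest is λ_max ≈ 29.602, hence ||A||_2 = sqrt(λ_max) ≈ 5.4408.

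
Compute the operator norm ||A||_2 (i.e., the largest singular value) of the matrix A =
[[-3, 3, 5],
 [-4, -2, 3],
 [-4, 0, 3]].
||A||_2 ≈ 9.0421 (= sqrt(largest eigenvalue of A^T A))

||A||_2 = sigma_max(A) = sqrt(lambda_max(A^T A)). Form the symmetric matrix M = A^T A =
[[41, -1, -39],
 [-1, 13, 9],
 [-39, 9, 43]].
Its characteristic polynomial (trace, sum of principal 2x2 minors, determinant of M give the coefficients) is
  p(λ) = det(λ I - M) = λ^3 - 97λ^2 + 1252λ - 484.
No integer candidate from the rational root theorem (±divisors of 484) is a root, so the roots are irrational. The cubic discriminant is Δ = 6183345392 > 0, so there are three distinct real roots. p(0) = -484 and p(1) = 672 have opposite signs, so a root lies in (0, 1); Newton's method refines it to λ ≈ 0.3989. p(14) = 776 and p(15) = -154 have opposite signs, so a root lies in (14, 15); Newton's method refines it to λ ≈ 14.842. p(81) = -4048 and p(82) = 1320 have opposite signs, so a root lies in (81, 82); Newton's method refines it to λ ≈ 81.7591. Check (Vieta): the three roots sum to 97, matching tr M = 97.
So the eigenvalues of A^T A are ≈ 0.3989, 14.842, 81.7591 (all ≥ 0, as they must be for A^T A). The largest is λ_max ≈ 81.7591, hence ||A||_2 = sqrt(λ_max) ≈ 9.0421.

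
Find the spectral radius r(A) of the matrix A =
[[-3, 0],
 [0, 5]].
r(A) = 5

The eigenvalues of A are the roots of its characteristic polynomial. With M = A (coefficients from the trace and determinant):
  p(λ) = det(λ I - M) = λ^2 - 2λ - 15.
For λ^2 - 2λ - 15 the discriminant is 64. It is a perfect square (8^2), so the roots are rational: λ = (2 ± 8)/2 = 5, -3.
Thus the eigenvalues (to 4 decimals) are 5 (modulus 5); -3 (modulus 3). The spectral radius is the largest modulus: r(A) = 5. (Cross-check: r(A) ≤ ||A||_2 ≈ 5; equality holds whenever A is normal, though it can also hold for some non-normal A.)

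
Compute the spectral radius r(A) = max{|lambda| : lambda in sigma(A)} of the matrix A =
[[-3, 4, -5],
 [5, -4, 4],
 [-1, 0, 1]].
r(A) ≈ 8.429

The eigenvalues of A are the roots of its characteristic polynomial. With M = A (coefficients from the trace, the sum of principal 2x2 minors, and det A):
  p(λ) = det(λ I - M) = λ^3 + 6λ^2 - 20λ + 4.
No integer candidate from the rational root theorem (±divisors of 4) is a root, so the roots are irrational. The cubic discriminant is Δ = 33872 > 0, so there are three distinct real roots. p(-9) = -59 and p(-8) = 36 have opposite signs, so a root lies in (-9, -8); Newton's method refines it to λ ≈ -8.429. p(0) = 4 and p(1) = -9 have opposite signs, so a root lies in (0, 1); Newton's method refines it to λ ≈ 0.2143. p(2) = -4 and p(3) = 25 have opposite signs, so a root lies in (2, 3); Newton's method refines it to λ ≈ 2.2148. Check (Vieta): the three roots sum to -6, matching tr M = -6.
Thus the eigenvalues (to 4 decimals) are -8.429 (modulus 8.429); 0.2143 (modulus 0.2143); 2.2148 (modulus 2.2148). The spectral radius is the largest modulus: r(A) ≈ 8.429. (Cross-check: r(A) ≤ ||A||_2 ≈ 10.2286; equality holds whenever A is normal, though it can also hold for some non-normal A.)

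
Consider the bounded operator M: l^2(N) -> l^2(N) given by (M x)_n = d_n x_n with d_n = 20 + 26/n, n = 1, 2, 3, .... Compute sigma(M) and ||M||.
sigma(M) = {20 + 26/n : n ≥ 1} ∪ {20}; ||M|| = 46

A bounded diagonal operator on l^2 with diagonal entries d_n has spectrum equal to the closure of {d_n : n ≥ 1}: every d_n is an eigenvalue (with eigenvector e_n), so {d_n} ⊂ sigma(M); the spectrum is closed, so its closure is too; and for lambda not in the closure, (M - lambda I) has bounded inverse (the diagonal entries 1/(d_n - lambda) are bounded). For our sequence d_n = 20 + 26/n, n = 1, 2, 3, ...:
  - {d_n} = {20 + 26/n : n ≥ 1}; the only limit point is 20
  - closure = {20 + 26/n : n ≥ 1} ∪ {20}
For the norm: a diagonal operator has ||M|| = sup_n |d_n|. Here d_n = 20 + 26/n is positive and decreasing, so sup_n |d_n| = d_1 = 20 + 26 = 46. So ||M|| = 46.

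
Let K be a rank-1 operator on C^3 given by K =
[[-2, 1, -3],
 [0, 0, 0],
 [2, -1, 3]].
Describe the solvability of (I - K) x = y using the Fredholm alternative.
(I - K) is singular (det(I - K) = 0, i.e. 1 ∈ sigma(K)). (I - K) x = y is solvable iff y ⊥ ker((I - K)^*) = span{(-2, 1, -3)}, i.e. iff -2y_1 + y_2 - 3y_3 = 0. When solvable, the solutions are x = y + c·(1, 0, -1), c arbitrary (ker(I - K) = span{(1, 0, -1)}, dimension 1).

K has rank 1, so it is an outer product K = u v^T: every row of K is a multiple of one row vector. Reading off the entries, u = (1, 0, -1) and v = (-2, 1, -3) (row i of K equals u_i·v^T). A rank-one matrix u v^T satisfies K u = u (v·u) and kills the (2)-dimensional subspace v^⊥, so its characteristic polynomial is lambda^2 (lambda - v·u) with v·u = tr K = 1. Hence the eigenvalues of I - K are 1 (multiplicity 2) and 1 - (1) = 0, so det(I - K) = 0. (Direct check: I - K =
[[3, -1, 3],
 [0, 1, 0],
 [-2, 1, -2]]
has determinant 0.) So 1 is an eigenvalue of K and (I - K) is not invertible. The finite-dimensional Fredholm alternative says: either (I - K) is invertible, or ker(I - K) ≠ {0} and then range(I - K) = ker((I - K)^*)^⊥, with dim ker(I - K) = dim ker((I - K)^*). We are in the second case, so we need both kernels. Kernel of I - K: (I - K) u = u - u (v·u) = u - u = 0, so ker(I - K) = span{u} = span{(1, 0, -1)} (it is exactly 1-dimensional because rank(I - K) = 2). Kernel of the adjoint: K is real, so (I - K)^* = I - K^T = I - v u^T, and (I - v u^T) v = v - v (u·v) = 0; hence ker((I - K)^*) = span{v} = span{(-2, 1, -3)}. Therefore (I - K) x = y is solvable iff <y, v> = 0, i.e. iff -2y_1 + y_2 - 3y_3 = 0. When this holds, K y = u (v·y) = 0, so (I - K) y = y and x = y is a particular solution; the full solution set is the line x = y + c·u = y + c·(1, 0, -1), c ∈ C.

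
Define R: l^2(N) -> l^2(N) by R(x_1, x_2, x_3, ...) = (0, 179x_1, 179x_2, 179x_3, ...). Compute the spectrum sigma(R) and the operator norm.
sigma(R) = closed disk {z in C : |z| ≤ 179}; ||R|| = 179

Note R = 179·U where U is the unit right shift (U x)_k = x_{k-1} (with x_0 := 0); so ||R|| = 179||U|| and sigma(R) = 179·sigma(U). ||R x||^2 = sum_{k≥1} |179x_k|^2 = 32041||x||^2, so ||R|| = 179 and sigma(R) ⊂ {|z| ≤ 179}. For any |lambda| < 179, the equation (R - lambda I) x = 0 forces x_1 = 0, then 179x_k = lambda x_{k+1} ⇒ x = 0, so R has no eigenvalues. But (R - lambda I) is not surjective for |lambda| < 179: solving (R - lambda I) x = e_1 would require x_n proportional to (lambda/179)^(-n), which is not in l^2. So every |lambda| < 179 lies in the residual spectrum. The boundary |lambda| = 179 is in the approximate point spectrum (the spectrum is closed). Hence sigma(R) is the closed disk of radius 179.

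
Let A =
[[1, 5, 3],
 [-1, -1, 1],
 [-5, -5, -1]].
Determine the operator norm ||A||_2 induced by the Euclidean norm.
||A||_2 ≈ 8.8329 (= sqrt(largest eigenvalue of A^T A))

||A||_2 = sigma_max(A) = sqrt(lambda_max(A^T A)). Form the symmetric matrix M = A^T A =
[[27, 31, 7],
 [31, 51, 19],
 [7, 19, 11]].
Its characteristic polynomial (trace, sum of principal 2x2 minors, determinant of M give the coefficients) is
  p(λ) = det(λ I - M) = λ^3 - 89λ^2 + 864λ - 576.
No integer candidate from the rational root theorem (±divisors of 576) is a root, so the roots are irrational. The cubic discriminant is Δ = 2497155840 > 0, so there are three distinct real roots. p(0) = -576 and p(1) = 200 have opposite signs, so a root lies in (0, 1); Newton's method refines it to λ ≈ 0.7196. p(10) = 164 and p(11) = -510 have opposite signs, so a root lies in (10, 11); Newton's method refines it to λ ≈ 10.2598. p(78) = -108 and p(79) = 5270 have opposite signs, so a root lies in (78, 79); Newton's method refines it to λ ≈ 78.0206. Check (Vieta): the three roots sum to 89, matching tr M = 89.
So the eigenvalues of A^T A are ≈ 0.7196, 10.2598, 78.0206 (all ≥ 0, as they must be for A^T A). The largest is λ_max ≈ 78.0206, hence ||A||_2 = sqrt(λ_max) ≈ 8.8329.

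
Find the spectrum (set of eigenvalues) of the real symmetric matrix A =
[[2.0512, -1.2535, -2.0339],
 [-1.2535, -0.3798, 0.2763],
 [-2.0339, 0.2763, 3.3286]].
sigma(A) ≈ {-1, 1, 5}

A is real symmetric, so its spectrum consists of real eigenvalues. Expanding the characteristic polynomial of the displayed matrix gives
  det(λ I - A) = p(λ) = λ^3 + (-5)λ^2 + (-1)λ + (5).
Solving p(λ) = 0 yields eigenvalues ≈ -1, 1, 5. (A is shown rounded to 4 decimals, so these recover the underlying integer eigenvalues to within that precision.)
Verification: the trace of A = 5 equals the sum of eigenvalues 5, and det(A) ≈ -4.9998 matches the eigenvalue product -5.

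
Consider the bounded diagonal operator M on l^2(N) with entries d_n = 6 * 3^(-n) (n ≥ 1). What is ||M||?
||M|| = 2 (attained at n = 1)

For M diagonal, ||M|| = sup_n |d_n|. The sequence d_n = 6 * 3^(-n) is positive and strictly decreasing (ratio 3^(-1) < 1), so the supremum is d_1 = 6/3 = 2. Hence ||M|| = 2.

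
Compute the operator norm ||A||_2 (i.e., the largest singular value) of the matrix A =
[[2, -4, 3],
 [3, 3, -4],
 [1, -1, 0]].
||A||_2 = sqrt(50) ≈ 7.0711 (= sqrt(largest eigenvalue of A^T A))

||A||_2 = sigma_max(A) = sqrt(lambda_max(A^T A)). Form the symmetric matrix M = A^T A =
[[14, 0, -6],
 [0, 26, -24],
 [-6, -24, 25]].
Its characteristic polynomial (trace, sum of principal 2x2 minors, determinant of M give the coefficients) is
  p(λ) = det(λ I - M) = λ^3 - 65λ^2 + 752λ - 100.
By the rational root theorem any rational root is an integer divisor of 100. Testing λ = 50: p(50) = 125000 - 162500 + 37600 - 100 = 0, so λ = 50 is a root. Dividing out (λ - 50) leaves p(λ) = (λ - 50)(λ^2 - 15λ + 2). For λ^2 - 15λ + 2 the discriminant is 217. It is nonnegative but not a perfect square, so the roots are real and irrational: λ = (15 ± sqrt(217))/2 ≈ 14.8655, 0.1345.
So the eigenvalues of A^T A are ≈ 0.1345, 14.8655, 50 (all ≥ 0, as they must be for A^T A). The largest is λ_max = 50, hence ||A||_2 = sqrt(λ_max) = sqrt(50) ≈ 7.0711.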